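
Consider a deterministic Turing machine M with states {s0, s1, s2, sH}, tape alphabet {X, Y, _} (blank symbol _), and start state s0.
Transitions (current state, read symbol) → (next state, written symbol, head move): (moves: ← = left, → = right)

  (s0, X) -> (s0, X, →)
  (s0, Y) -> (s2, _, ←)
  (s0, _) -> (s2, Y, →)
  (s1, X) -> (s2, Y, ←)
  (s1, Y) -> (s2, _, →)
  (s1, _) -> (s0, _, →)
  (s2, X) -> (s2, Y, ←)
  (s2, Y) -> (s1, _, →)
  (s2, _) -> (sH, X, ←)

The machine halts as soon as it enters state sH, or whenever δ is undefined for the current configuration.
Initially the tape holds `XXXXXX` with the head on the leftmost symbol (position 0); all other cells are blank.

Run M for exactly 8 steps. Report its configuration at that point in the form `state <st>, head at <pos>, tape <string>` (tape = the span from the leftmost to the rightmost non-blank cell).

s0 | [X]XXXXX__   read X → write X, move →, go to s0
s0 | X[X]XXXX__   read X → write X, move →, go to s0
s0 | XX[X]XXX__   read X → write X, move →, go to s0
s0 | XXX[X]XX__   read X → write X, move →, go to s0
s0 | XXXX[X]X__   read X → write X, move →, go to s0
s0 | XXXXX[X]__   read X → write X, move →, go to s0
s0 | XXXXXX[_]_   read _ → write Y, move →, go to s2
s2 | XXXXXXY[_]   read _ → write X, move ←, go to sH
sH | XXXXXX[Y]X
After 8 steps: state sH, head at 6, tape XXXXXXYX.

state sH, head at 6, tape XXXXXXYX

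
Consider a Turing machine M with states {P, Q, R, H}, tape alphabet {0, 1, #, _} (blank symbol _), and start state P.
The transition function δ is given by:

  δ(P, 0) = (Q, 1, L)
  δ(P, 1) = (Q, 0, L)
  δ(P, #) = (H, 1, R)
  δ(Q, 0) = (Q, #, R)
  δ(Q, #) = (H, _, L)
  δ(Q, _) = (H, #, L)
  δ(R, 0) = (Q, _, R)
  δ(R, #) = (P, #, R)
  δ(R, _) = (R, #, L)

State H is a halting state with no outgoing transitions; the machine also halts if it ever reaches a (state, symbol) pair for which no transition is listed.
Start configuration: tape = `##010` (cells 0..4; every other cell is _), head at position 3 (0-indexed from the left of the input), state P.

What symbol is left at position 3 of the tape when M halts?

state=P head=3 tape=##0[1]0_   (P,1)→(Q,0,L)
state=Q head=2 tape=##[0]00_   (Q,0)→(Q,#,R)
state=Q head=3 tape=###[0]0_   (Q,0)→(Q,#,R)
state=Q head=4 tape=####[0]_   (Q,0)→(Q,#,R)
state=Q head=5 tape=#####[_]   (Q,_)→(H,#,L)
state=H head=4 tape=####[#]#
Cell 3 holds # when M halts.

#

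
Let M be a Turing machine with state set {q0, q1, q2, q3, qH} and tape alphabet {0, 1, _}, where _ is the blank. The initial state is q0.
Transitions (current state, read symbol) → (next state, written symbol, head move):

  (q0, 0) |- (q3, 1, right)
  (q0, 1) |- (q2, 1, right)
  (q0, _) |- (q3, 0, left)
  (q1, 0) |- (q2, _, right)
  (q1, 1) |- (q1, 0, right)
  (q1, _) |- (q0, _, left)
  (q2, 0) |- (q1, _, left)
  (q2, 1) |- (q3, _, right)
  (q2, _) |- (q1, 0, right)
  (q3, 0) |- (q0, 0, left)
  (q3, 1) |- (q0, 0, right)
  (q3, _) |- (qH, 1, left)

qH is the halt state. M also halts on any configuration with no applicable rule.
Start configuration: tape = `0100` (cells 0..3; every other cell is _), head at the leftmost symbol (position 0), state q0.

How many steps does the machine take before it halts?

10

state=q0 head=0 tape=[0]100   (q0,0)→(q3,1,right)
state=q3 head=1 tape=1[1]00   (q3,1)→(q0,0,right)
state=q0 head=2 tape=10[0]0   (q0,0)→(q3,1,right)
state=q3 head=3 tape=101[0]   (q3,0)→(q0,0,left)
state=q0 head=2 tape=10[1]0   (q0,1)→(q2,1,right)
state=q2 head=3 tape=101[0]   (q2,0)→(q1,_,left)
state=q1 head=2 tape=10[1]_   (q1,1)→(q1,0,right)
state=q1 head=3 tape=100[_]   (q1,_)→(q0,_,left)
state=q0 head=2 tape=10[0]_   (q0,0)→(q3,1,right)
state=q3 head=3 tape=101[_]   (q3,_)→(qH,1,left)
state=qH head=2 tape=10[1]1
M halts after 10 transitions.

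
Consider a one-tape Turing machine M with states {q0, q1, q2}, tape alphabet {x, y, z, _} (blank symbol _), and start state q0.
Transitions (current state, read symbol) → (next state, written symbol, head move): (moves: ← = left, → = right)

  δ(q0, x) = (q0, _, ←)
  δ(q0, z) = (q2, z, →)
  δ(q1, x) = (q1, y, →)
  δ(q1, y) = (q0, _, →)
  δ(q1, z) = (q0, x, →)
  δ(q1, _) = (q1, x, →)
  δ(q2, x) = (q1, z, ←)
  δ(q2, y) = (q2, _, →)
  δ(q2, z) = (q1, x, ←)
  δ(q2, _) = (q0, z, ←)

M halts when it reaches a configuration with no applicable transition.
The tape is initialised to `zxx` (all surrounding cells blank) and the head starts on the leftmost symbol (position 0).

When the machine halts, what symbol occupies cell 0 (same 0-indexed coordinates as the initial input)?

_

state=q0 head=0 tape=_[z]xx_   (q0,z)→(q2,z,→)
state=q2 head=1 tape=_z[x]x_   (q2,x)→(q1,z,←)
state=q1 head=0 tape=_[z]zx_   (q1,z)→(q0,x,→)
state=q0 head=1 tape=_x[z]x_   (q0,z)→(q2,z,→)
state=q2 head=2 tape=_xz[x]_   (q2,x)→(q1,z,←)
state=q1 head=1 tape=_x[z]z_   (q1,z)→(q0,x,→)
state=q0 head=2 tape=_xx[z]_   (q0,z)→(q2,z,→)
state=q2 head=3 tape=_xxz[_]   (q2,_)→(q0,z,←)
state=q0 head=2 tape=_xx[z]z   (q0,z)→(q2,z,→)
state=q2 head=3 tape=_xxz[z]   (q2,z)→(q1,x,←)
state=q1 head=2 tape=_xx[z]x   (q1,z)→(q0,x,→)
state=q0 head=3 tape=_xxx[x]   (q0,x)→(q0,_,←)
state=q0 head=2 tape=_xx[x]_   (q0,x)→(q0,_,←)
state=q0 head=1 tape=_x[x]__   (q0,x)→(q0,_,←)
state=q0 head=0 tape=_[x]___   (q0,x)→(q0,_,←)
state=q0 head=-1 tape=[_]____
Cell 0 holds _ when M halts.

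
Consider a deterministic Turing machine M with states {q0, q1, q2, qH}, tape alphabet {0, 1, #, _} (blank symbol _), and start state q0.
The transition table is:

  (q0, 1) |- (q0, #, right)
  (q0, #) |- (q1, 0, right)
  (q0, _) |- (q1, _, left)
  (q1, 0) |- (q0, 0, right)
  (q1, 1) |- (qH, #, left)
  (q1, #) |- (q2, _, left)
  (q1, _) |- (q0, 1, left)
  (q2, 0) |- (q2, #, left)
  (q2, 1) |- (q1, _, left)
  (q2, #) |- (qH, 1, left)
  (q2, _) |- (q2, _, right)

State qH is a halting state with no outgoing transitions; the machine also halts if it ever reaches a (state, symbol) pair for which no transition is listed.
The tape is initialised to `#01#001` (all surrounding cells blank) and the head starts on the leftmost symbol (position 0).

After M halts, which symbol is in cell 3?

0

q0 | [#]01#001   read # → write 0, move right, go to q1
q1 | 0[0]1#001   read 0 → write 0, move right, go to q0
q0 | 00[1]#001   read 1 → write #, move right, go to q0
q0 | 00#[#]001   read # → write 0, move right, go to q1
q1 | 00#0[0]01   read 0 → write 0, move right, go to q0
q0 | 00#00[0]1
Cell 3 holds 0 when M halts.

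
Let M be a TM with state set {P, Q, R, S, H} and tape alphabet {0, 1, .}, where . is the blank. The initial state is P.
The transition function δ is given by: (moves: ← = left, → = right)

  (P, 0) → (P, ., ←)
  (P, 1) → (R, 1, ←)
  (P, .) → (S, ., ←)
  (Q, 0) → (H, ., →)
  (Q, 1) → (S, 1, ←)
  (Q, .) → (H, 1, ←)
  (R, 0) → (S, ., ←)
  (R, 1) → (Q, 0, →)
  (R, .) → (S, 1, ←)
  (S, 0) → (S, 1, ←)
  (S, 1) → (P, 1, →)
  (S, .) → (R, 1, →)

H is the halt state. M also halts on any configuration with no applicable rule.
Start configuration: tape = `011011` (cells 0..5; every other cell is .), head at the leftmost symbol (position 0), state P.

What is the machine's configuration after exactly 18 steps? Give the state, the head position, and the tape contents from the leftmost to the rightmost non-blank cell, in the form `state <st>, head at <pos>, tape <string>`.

state S, head at -4, tape 111.11011

P | ....[0]11011   read 0 → write ., move ←, go to P
P | ...[.].11011   read . → write ., move ←, go to S
S | ..[.]..11011   read . → write 1, move →, go to R
R | ..1[.].11011   read . → write 1, move ←, go to S
S | ..[1]1.11011   read 1 → write 1, move →, go to P
P | ..1[1].11011   read 1 → write 1, move ←, go to R
R | ..[1]1.11011   read 1 → write 0, move →, go to Q
Q | ..0[1].11011   read 1 → write 1, move ←, go to S
S | ..[0]1.11011   read 0 → write 1, move ←, go to S
S | .[.]11.11011   read . → write 1, move →, go to R
R | .1[1]1.11011   read 1 → write 0, move →, go to Q
Q | .10[1].11011   read 1 → write 1, move ←, go to S
S | .1[0]1.11011   read 0 → write 1, move ←, go to S
S | .[1]11.11011   read 1 → write 1, move →, go to P
P | .1[1]1.11011   read 1 → write 1, move ←, go to R
R | .[1]11.11011   read 1 → write 0, move →, go to Q
Q | .0[1]1.11011   read 1 → write 1, move ←, go to S
S | .[0]11.11011   read 0 → write 1, move ←, go to S
S | [.]111.11011
After 18 steps: state S, head at -4, tape 111.11011.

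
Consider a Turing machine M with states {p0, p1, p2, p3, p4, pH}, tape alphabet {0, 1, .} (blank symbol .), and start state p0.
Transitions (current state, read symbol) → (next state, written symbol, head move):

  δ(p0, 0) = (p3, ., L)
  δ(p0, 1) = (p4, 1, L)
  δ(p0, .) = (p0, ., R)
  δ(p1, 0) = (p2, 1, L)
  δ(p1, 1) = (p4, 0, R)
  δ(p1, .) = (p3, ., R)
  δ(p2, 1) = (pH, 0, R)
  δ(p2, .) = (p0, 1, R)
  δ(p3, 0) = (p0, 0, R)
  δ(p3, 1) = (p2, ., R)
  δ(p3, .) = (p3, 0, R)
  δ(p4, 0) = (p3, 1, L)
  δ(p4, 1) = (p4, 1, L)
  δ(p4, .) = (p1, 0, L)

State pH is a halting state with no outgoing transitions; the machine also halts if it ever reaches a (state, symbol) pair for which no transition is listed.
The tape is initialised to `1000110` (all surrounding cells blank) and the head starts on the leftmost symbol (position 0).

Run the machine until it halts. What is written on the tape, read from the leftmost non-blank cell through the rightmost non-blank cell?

state=p0 head=0 tape=..[1]000110   (p0,1)→(p4,1,L)
state=p4 head=-1 tape=.[.]1000110   (p4,.)→(p1,0,L)
state=p1 head=-2 tape=[.]01000110   (p1,.)→(p3,.,R)
state=p3 head=-1 tape=.[0]1000110   (p3,0)→(p0,0,R)
state=p0 head=0 tape=.0[1]000110   (p0,1)→(p4,1,L)
state=p4 head=-1 tape=.[0]1000110   (p4,0)→(p3,1,L)
state=p3 head=-2 tape=[.]11000110   (p3,.)→(p3,0,R)
state=p3 head=-1 tape=0[1]1000110   (p3,1)→(p2,.,R)
state=p2 head=0 tape=0.[1]000110   (p2,1)→(pH,0,R)
state=pH head=1 tape=0.0[0]00110
The non-blank tape span at halt is 0.0000110.

0.0000110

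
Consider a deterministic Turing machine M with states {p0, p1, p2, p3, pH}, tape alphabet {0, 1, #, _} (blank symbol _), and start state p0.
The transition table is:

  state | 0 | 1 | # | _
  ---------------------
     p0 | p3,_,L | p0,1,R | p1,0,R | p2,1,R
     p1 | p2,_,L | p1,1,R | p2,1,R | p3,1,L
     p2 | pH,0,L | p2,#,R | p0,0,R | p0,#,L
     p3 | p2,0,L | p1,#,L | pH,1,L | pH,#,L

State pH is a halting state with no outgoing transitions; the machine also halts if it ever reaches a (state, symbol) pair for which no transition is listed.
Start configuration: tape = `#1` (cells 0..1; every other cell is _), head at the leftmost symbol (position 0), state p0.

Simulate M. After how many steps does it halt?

p0 | __[#]1____   read # → write 0, move R, go to p1
p1 | __0[1]____   read 1 → write 1, move R, go to p1
p1 | __01[_]___   read _ → write 1, move L, go to p3
p3 | __0[1]1___   read 1 → write #, move L, go to p1
p1 | __[0]#1___   read 0 → write _, move L, go to p2
p2 | _[_]_#1___   read _ → write #, move L, go to p0
p0 | [_]#_#1___   read _ → write 1, move R, go to p2
p2 | 1[#]_#1___   read # → write 0, move R, go to p0
p0 | 10[_]#1___   read _ → write 1, move R, go to p2
p2 | 101[#]1___   read # → write 0, move R, go to p0
p0 | 1010[1]___   read 1 → write 1, move R, go to p0
p0 | 10101[_]__   read _ → write 1, move R, go to p2
p2 | 101011[_]_   read _ → write #, move L, go to p0
p0 | 10101[1]#_   read 1 → write 1, move R, go to p0
p0 | 101011[#]_   read # → write 0, move R, go to p1
p1 | 1010110[_]   read _ → write 1, move L, go to p3
p3 | 101011[0]1   read 0 → write 0, move L, go to p2
p2 | 10101[1]01   read 1 → write #, move R, go to p2
p2 | 10101#[0]1   read 0 → write 0, move L, go to pH
pH | 10101[#]01
M halts after 19 transitions.

19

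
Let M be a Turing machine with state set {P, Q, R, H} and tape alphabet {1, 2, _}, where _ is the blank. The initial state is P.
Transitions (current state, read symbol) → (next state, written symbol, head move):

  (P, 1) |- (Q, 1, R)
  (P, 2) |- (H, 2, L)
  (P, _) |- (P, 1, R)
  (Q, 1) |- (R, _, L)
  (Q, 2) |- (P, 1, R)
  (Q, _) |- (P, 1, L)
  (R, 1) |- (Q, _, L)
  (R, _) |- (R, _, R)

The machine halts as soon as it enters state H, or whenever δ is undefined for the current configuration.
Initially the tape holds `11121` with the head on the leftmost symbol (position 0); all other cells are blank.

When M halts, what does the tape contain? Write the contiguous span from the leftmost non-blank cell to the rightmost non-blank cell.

21

state=P head=0 tape=___[1]1121   (P,1)→(Q,1,R)
state=Q head=1 tape=___1[1]121   (Q,1)→(R,_,L)
state=R head=0 tape=___[1]_121   (R,1)→(Q,_,L)
state=Q head=-1 tape=__[_]__121   (Q,_)→(P,1,L)
state=P head=-2 tape=_[_]1__121   (P,_)→(P,1,R)
state=P head=-1 tape=_1[1]__121   (P,1)→(Q,1,R)
state=Q head=0 tape=_11[_]_121   (Q,_)→(P,1,L)
state=P head=-1 tape=_1[1]1_121   (P,1)→(Q,1,R)
state=Q head=0 tape=_11[1]_121   (Q,1)→(R,_,L)
state=R head=-1 tape=_1[1]__121   (R,1)→(Q,_,L)
state=Q head=-2 tape=_[1]___121   (Q,1)→(R,_,L)
state=R head=-3 tape=[_]____121   (R,_)→(R,_,R)
state=R head=-2 tape=_[_]___121   (R,_)→(R,_,R)
state=R head=-1 tape=__[_]__121   (R,_)→(R,_,R)
state=R head=0 tape=___[_]_121   (R,_)→(R,_,R)
state=R head=1 tape=____[_]121   (R,_)→(R,_,R)
state=R head=2 tape=_____[1]21   (R,1)→(Q,_,L)
state=Q head=1 tape=____[_]_21   (Q,_)→(P,1,L)
state=P head=0 tape=___[_]1_21   (P,_)→(P,1,R)
state=P head=1 tape=___1[1]_21   (P,1)→(Q,1,R)
state=Q head=2 tape=___11[_]21   (Q,_)→(P,1,L)
state=P head=1 tape=___1[1]121   (P,1)→(Q,1,R)
state=Q head=2 tape=___11[1]21   (Q,1)→(R,_,L)
state=R head=1 tape=___1[1]_21   (R,1)→(Q,_,L)
state=Q head=0 tape=___[1]__21   (Q,1)→(R,_,L)
state=R head=-1 tape=__[_]___21   (R,_)→(R,_,R)
state=R head=0 tape=___[_]__21   (R,_)→(R,_,R)
state=R head=1 tape=____[_]_21   (R,_)→(R,_,R)
state=R head=2 tape=_____[_]21   (R,_)→(R,_,R)
state=R head=3 tape=______[2]1
The non-blank tape span at halt is 21.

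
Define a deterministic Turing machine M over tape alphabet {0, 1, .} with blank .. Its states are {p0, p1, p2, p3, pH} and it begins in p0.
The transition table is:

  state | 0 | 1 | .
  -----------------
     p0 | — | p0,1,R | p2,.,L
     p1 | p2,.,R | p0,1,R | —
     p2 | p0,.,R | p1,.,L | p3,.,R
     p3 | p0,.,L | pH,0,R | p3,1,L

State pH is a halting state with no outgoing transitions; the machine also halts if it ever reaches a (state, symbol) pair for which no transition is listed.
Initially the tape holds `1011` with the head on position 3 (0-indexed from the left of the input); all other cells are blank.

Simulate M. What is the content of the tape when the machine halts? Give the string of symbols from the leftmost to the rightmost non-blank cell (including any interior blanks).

0111

p0 | 101[1].   read 1 → write 1, move R, go to p0
p0 | 1011[.]   read . → write ., move L, go to p2
p2 | 101[1].   read 1 → write ., move L, go to p1
p1 | 10[1]..   read 1 → write 1, move R, go to p0
p0 | 101[.].   read . → write ., move L, go to p2
p2 | 10[1]..   read 1 → write ., move L, go to p1
p1 | 1[0]...   read 0 → write ., move R, go to p2
p2 | 1.[.]..   read . → write ., move R, go to p3
p3 | 1..[.].   read . → write 1, move L, go to p3
p3 | 1.[.]1.   read . → write 1, move L, go to p3
p3 | 1[.]11.   read . → write 1, move L, go to p3
p3 | [1]111.   read 1 → write 0, move R, go to pH
pH | 0[1]11.
The non-blank tape span at halt is 0111.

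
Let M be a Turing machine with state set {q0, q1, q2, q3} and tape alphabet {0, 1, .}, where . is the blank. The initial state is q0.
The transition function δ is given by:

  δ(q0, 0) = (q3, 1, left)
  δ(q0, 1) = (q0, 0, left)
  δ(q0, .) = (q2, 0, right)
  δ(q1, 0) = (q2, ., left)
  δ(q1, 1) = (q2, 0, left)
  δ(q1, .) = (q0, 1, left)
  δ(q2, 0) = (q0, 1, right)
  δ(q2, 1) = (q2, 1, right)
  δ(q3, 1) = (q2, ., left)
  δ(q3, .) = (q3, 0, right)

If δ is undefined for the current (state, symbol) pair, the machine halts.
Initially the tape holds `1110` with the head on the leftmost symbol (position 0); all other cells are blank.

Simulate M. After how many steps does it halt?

q0 | ..[1]110..   read 1 → write 0, move left, go to q0
q0 | .[.]0110..   read . → write 0, move right, go to q2
q2 | .0[0]110..   read 0 → write 1, move right, go to q0
q0 | .01[1]10..   read 1 → write 0, move left, go to q0
q0 | .0[1]010..   read 1 → write 0, move left, go to q0
q0 | .[0]0010..   read 0 → write 1, move left, go to q3
q3 | [.]10010..   read . → write 0, move right, go to q3
q3 | 0[1]0010..   read 1 → write ., move left, go to q2
q2 | [0].0010..   read 0 → write 1, move right, go to q0
q0 | 1[.]0010..   read . → write 0, move right, go to q2
q2 | 10[0]010..   read 0 → write 1, move right, go to q0
q0 | 101[0]10..   read 0 → write 1, move left, go to q3
q3 | 10[1]110..   read 1 → write ., move left, go to q2
q2 | 1[0].110..   read 0 → write 1, move right, go to q0
q0 | 11[.]110..   read . → write 0, move right, go to q2
q2 | 110[1]10..   read 1 → write 1, move right, go to q2
q2 | 1101[1]0..   read 1 → write 1, move right, go to q2
q2 | 11011[0]..   read 0 → write 1, move right, go to q0
q0 | 110111[.].   read . → write 0, move right, go to q2
q2 | 1101110[.]
M halts after 19 transitions.

19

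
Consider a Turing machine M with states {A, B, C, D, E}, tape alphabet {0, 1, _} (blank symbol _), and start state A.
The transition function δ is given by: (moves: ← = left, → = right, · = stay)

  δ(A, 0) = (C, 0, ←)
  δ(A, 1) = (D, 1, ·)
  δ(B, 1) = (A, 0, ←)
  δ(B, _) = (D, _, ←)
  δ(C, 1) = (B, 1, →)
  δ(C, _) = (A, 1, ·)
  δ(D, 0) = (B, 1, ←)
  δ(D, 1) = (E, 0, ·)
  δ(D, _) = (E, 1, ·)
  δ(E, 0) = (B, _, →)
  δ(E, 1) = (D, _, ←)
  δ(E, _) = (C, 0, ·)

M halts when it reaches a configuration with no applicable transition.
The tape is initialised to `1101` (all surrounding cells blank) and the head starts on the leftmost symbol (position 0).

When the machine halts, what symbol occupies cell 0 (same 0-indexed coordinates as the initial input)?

A | [1]101   read 1 → write 1, move ·, go to D
D | [1]101   read 1 → write 0, move ·, go to E
E | [0]101   read 0 → write _, move →, go to B
B | _[1]01   read 1 → write 0, move ←, go to A
A | [_]001
Cell 0 holds _ when M halts.

_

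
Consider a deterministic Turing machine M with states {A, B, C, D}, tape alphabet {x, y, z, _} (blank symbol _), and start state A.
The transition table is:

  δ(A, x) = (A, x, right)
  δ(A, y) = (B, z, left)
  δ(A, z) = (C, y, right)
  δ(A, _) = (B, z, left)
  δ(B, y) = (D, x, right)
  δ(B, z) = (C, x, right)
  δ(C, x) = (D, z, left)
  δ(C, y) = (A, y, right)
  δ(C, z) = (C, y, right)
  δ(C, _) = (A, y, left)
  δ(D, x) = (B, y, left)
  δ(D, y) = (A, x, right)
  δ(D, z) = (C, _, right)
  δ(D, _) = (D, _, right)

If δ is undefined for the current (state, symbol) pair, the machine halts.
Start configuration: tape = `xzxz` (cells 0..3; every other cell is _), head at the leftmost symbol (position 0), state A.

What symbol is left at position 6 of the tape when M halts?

y

state=A head=0 tape=[x]zxz___   (A,x)→(A,x,right)
state=A head=1 tape=x[z]xz___   (A,z)→(C,y,right)
state=C head=2 tape=xy[x]z___   (C,x)→(D,z,left)
state=D head=1 tape=x[y]zz___   (D,y)→(A,x,right)
state=A head=2 tape=xx[z]z___   (A,z)→(C,y,right)
state=C head=3 tape=xxy[z]___   (C,z)→(C,y,right)
state=C head=4 tape=xxyy[_]__   (C,_)→(A,y,left)
state=A head=3 tape=xxy[y]y__   (A,y)→(B,z,left)
state=B head=2 tape=xx[y]zy__   (B,y)→(D,x,right)
state=D head=3 tape=xxx[z]y__   (D,z)→(C,_,right)
state=C head=4 tape=xxx_[y]__   (C,y)→(A,y,right)
state=A head=5 tape=xxx_y[_]_   (A,_)→(B,z,left)
state=B head=4 tape=xxx_[y]z_   (B,y)→(D,x,right)
state=D head=5 tape=xxx_x[z]_   (D,z)→(C,_,right)
state=C head=6 tape=xxx_x_[_]   (C,_)→(A,y,left)
state=A head=5 tape=xxx_x[_]y   (A,_)→(B,z,left)
state=B head=4 tape=xxx_[x]zy
Cell 6 holds y when M halts.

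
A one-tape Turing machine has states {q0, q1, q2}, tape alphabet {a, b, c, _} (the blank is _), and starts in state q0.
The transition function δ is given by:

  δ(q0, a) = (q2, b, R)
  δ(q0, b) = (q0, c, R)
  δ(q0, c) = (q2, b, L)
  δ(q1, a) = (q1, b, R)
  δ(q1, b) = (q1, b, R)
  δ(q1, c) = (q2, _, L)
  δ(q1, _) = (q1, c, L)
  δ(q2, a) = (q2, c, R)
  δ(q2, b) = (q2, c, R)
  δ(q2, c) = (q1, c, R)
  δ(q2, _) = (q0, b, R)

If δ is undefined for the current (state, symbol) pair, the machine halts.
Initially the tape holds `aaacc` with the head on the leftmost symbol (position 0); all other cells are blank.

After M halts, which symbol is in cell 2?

c

q0 | _[a]aacc   read a → write b, move R, go to q2
q2 | _b[a]acc   read a → write c, move R, go to q2
q2 | _bc[a]cc   read a → write c, move R, go to q2
q2 | _bcc[c]c   read c → write c, move R, go to q1
q1 | _bccc[c]   read c → write _, move L, go to q2
q2 | _bcc[c]_   read c → write c, move R, go to q1
q1 | _bccc[_]   read _ → write c, move L, go to q1
q1 | _bcc[c]c   read c → write _, move L, go to q2
q2 | _bc[c]_c   read c → write c, move R, go to q1
q1 | _bcc[_]c   read _ → write c, move L, go to q1
q1 | _bc[c]cc   read c → write _, move L, go to q2
q2 | _b[c]_cc   read c → write c, move R, go to q1
q1 | _bc[_]cc   read _ → write c, move L, go to q1
q1 | _b[c]ccc   read c → write _, move L, go to q2
q2 | _[b]_ccc   read b → write c, move R, go to q2
q2 | _c[_]ccc   read _ → write b, move R, go to q0
q0 | _cb[c]cc   read c → write b, move L, go to q2
q2 | _c[b]bcc   read b → write c, move R, go to q2
q2 | _cc[b]cc   read b → write c, move R, go to q2
q2 | _ccc[c]c   read c → write c, move R, go to q1
q1 | _cccc[c]   read c → write _, move L, go to q2
q2 | _ccc[c]_   read c → write c, move R, go to q1
q1 | _cccc[_]   read _ → write c, move L, go to q1
q1 | _ccc[c]c   read c → write _, move L, go to q2
q2 | _cc[c]_c   read c → write c, move R, go to q1
q1 | _ccc[_]c   read _ → write c, move L, go to q1
q1 | _cc[c]cc   read c → write _, move L, go to q2
q2 | _c[c]_cc   read c → write c, move R, go to q1
q1 | _cc[_]cc   read _ → write c, move L, go to q1
q1 | _c[c]ccc   read c → write _, move L, go to q2
q2 | _[c]_ccc   read c → write c, move R, go to q1
q1 | _c[_]ccc   read _ → write c, move L, go to q1
q1 | _[c]cccc   read c → write _, move L, go to q2
q2 | [_]_cccc   read _ → write b, move R, go to q0
q0 | b[_]cccc
Cell 2 holds c when M halts.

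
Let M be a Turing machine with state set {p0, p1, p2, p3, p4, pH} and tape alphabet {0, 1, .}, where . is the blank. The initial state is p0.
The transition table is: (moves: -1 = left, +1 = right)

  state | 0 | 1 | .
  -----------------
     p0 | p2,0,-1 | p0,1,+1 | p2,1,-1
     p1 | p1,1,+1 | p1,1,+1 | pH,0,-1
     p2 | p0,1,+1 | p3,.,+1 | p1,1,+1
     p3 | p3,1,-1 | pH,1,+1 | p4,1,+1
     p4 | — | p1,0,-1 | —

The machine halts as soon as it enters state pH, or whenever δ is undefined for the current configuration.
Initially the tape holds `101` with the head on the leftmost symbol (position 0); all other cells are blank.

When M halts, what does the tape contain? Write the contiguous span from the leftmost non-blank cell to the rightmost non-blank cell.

state=p0 head=0 tape=[1]01.   (p0,1)→(p0,1,+1)
state=p0 head=1 tape=1[0]1.   (p0,0)→(p2,0,-1)
state=p2 head=0 tape=[1]01.   (p2,1)→(p3,.,+1)
state=p3 head=1 tape=.[0]1.   (p3,0)→(p3,1,-1)
state=p3 head=0 tape=[.]11.   (p3,.)→(p4,1,+1)
state=p4 head=1 tape=1[1]1.   (p4,1)→(p1,0,-1)
state=p1 head=0 tape=[1]01.   (p1,1)→(p1,1,+1)
state=p1 head=1 tape=1[0]1.   (p1,0)→(p1,1,+1)
state=p1 head=2 tape=11[1].   (p1,1)→(p1,1,+1)
state=p1 head=3 tape=111[.]   (p1,.)→(pH,0,-1)
state=pH head=2 tape=11[1]0
The non-blank tape span at halt is 1110.

1110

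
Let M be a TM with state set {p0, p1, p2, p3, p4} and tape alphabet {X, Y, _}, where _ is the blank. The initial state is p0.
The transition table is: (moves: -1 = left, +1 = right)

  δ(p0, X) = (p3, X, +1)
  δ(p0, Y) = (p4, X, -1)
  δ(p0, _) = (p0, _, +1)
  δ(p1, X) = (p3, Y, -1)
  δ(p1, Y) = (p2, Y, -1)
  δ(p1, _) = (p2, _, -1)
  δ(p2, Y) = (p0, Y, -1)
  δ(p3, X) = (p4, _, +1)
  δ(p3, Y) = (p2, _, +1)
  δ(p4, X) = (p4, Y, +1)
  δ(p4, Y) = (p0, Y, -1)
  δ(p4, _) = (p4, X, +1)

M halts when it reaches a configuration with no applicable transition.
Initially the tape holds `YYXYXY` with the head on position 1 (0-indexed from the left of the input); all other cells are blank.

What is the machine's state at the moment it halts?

p2

state=p0 head=1 tape=__Y[Y]XYXY   (p0,Y)→(p4,X,-1)
state=p4 head=0 tape=__[Y]XXYXY   (p4,Y)→(p0,Y,-1)
state=p0 head=-1 tape=_[_]YXXYXY   (p0,_)→(p0,_,+1)
state=p0 head=0 tape=__[Y]XXYXY   (p0,Y)→(p4,X,-1)
state=p4 head=-1 tape=_[_]XXXYXY   (p4,_)→(p4,X,+1)
state=p4 head=0 tape=_X[X]XXYXY   (p4,X)→(p4,Y,+1)
state=p4 head=1 tape=_XY[X]XYXY   (p4,X)→(p4,Y,+1)
state=p4 head=2 tape=_XYY[X]YXY   (p4,X)→(p4,Y,+1)
state=p4 head=3 tape=_XYYY[Y]XY   (p4,Y)→(p0,Y,-1)
state=p0 head=2 tape=_XYY[Y]YXY   (p0,Y)→(p4,X,-1)
state=p4 head=1 tape=_XY[Y]XYXY   (p4,Y)→(p0,Y,-1)
state=p0 head=0 tape=_X[Y]YXYXY   (p0,Y)→(p4,X,-1)
state=p4 head=-1 tape=_[X]XYXYXY   (p4,X)→(p4,Y,+1)
state=p4 head=0 tape=_Y[X]YXYXY   (p4,X)→(p4,Y,+1)
state=p4 head=1 tape=_YY[Y]XYXY   (p4,Y)→(p0,Y,-1)
state=p0 head=0 tape=_Y[Y]YXYXY   (p0,Y)→(p4,X,-1)
state=p4 head=-1 tape=_[Y]XYXYXY   (p4,Y)→(p0,Y,-1)
state=p0 head=-2 tape=[_]YXYXYXY   (p0,_)→(p0,_,+1)
state=p0 head=-1 tape=_[Y]XYXYXY   (p0,Y)→(p4,X,-1)
state=p4 head=-2 tape=[_]XXYXYXY   (p4,_)→(p4,X,+1)
state=p4 head=-1 tape=X[X]XYXYXY   (p4,X)→(p4,Y,+1)
state=p4 head=0 tape=XY[X]YXYXY   (p4,X)→(p4,Y,+1)
state=p4 head=1 tape=XYY[Y]XYXY   (p4,Y)→(p0,Y,-1)
state=p0 head=0 tape=XY[Y]YXYXY   (p0,Y)→(p4,X,-1)
state=p4 head=-1 tape=X[Y]XYXYXY   (p4,Y)→(p0,Y,-1)
state=p0 head=-2 tape=[X]YXYXYXY   (p0,X)→(p3,X,+1)
state=p3 head=-1 tape=X[Y]XYXYXY   (p3,Y)→(p2,_,+1)
state=p2 head=0 tape=X_[X]YXYXY
No transition is defined for (p2, X); M halts in state p2.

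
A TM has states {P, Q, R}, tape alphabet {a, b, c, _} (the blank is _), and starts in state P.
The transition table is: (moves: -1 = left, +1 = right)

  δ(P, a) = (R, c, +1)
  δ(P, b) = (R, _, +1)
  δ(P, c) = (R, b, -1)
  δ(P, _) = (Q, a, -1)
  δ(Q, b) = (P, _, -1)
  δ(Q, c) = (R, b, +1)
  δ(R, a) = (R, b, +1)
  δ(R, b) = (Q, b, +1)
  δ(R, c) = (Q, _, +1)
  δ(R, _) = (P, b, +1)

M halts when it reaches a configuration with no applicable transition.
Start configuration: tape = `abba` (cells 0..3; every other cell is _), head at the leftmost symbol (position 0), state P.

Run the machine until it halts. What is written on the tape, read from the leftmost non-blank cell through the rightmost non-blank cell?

c_a_aa

state=P head=0 tape=[a]bba__   (P,a)→(R,c,+1)
state=R head=1 tape=c[b]ba__   (R,b)→(Q,b,+1)
state=Q head=2 tape=cb[b]a__   (Q,b)→(P,_,-1)
state=P head=1 tape=c[b]_a__   (P,b)→(R,_,+1)
state=R head=2 tape=c_[_]a__   (R,_)→(P,b,+1)
state=P head=3 tape=c_b[a]__   (P,a)→(R,c,+1)
state=R head=4 tape=c_bc[_]_   (R,_)→(P,b,+1)
state=P head=5 tape=c_bcb[_]   (P,_)→(Q,a,-1)
state=Q head=4 tape=c_bc[b]a   (Q,b)→(P,_,-1)
state=P head=3 tape=c_b[c]_a   (P,c)→(R,b,-1)
state=R head=2 tape=c_[b]b_a   (R,b)→(Q,b,+1)
state=Q head=3 tape=c_b[b]_a   (Q,b)→(P,_,-1)
state=P head=2 tape=c_[b]__a   (P,b)→(R,_,+1)
state=R head=3 tape=c__[_]_a   (R,_)→(P,b,+1)
state=P head=4 tape=c__b[_]a   (P,_)→(Q,a,-1)
state=Q head=3 tape=c__[b]aa   (Q,b)→(P,_,-1)
state=P head=2 tape=c_[_]_aa   (P,_)→(Q,a,-1)
state=Q head=1 tape=c[_]a_aa
The non-blank tape span at halt is c_a_aa.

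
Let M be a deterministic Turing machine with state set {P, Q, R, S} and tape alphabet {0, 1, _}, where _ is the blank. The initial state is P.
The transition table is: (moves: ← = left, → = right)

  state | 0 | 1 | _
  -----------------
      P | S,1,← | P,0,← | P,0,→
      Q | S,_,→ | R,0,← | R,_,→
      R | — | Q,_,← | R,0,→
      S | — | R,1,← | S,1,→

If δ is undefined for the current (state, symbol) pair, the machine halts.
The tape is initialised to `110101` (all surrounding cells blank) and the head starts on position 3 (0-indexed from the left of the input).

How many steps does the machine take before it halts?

16

state=P head=3 tape=_110[1]01   (P,1)→(P,0,←)
state=P head=2 tape=_11[0]001   (P,0)→(S,1,←)
state=S head=1 tape=_1[1]1001   (S,1)→(R,1,←)
state=R head=0 tape=_[1]11001   (R,1)→(Q,_,←)
state=Q head=-1 tape=[_]_11001   (Q,_)→(R,_,→)
state=R head=0 tape=_[_]11001   (R,_)→(R,0,→)
state=R head=1 tape=_0[1]1001   (R,1)→(Q,_,←)
state=Q head=0 tape=_[0]_1001   (Q,0)→(S,_,→)
state=S head=1 tape=__[_]1001   (S,_)→(S,1,→)
state=S head=2 tape=__1[1]001   (S,1)→(R,1,←)
state=R head=1 tape=__[1]1001   (R,1)→(Q,_,←)
state=Q head=0 tape=_[_]_1001   (Q,_)→(R,_,→)
state=R head=1 tape=__[_]1001   (R,_)→(R,0,→)
state=R head=2 tape=__0[1]001   (R,1)→(Q,_,←)
state=Q head=1 tape=__[0]_001   (Q,0)→(S,_,→)
state=S head=2 tape=___[_]001   (S,_)→(S,1,→)
state=S head=3 tape=___1[0]01
M halts after 16 transitions.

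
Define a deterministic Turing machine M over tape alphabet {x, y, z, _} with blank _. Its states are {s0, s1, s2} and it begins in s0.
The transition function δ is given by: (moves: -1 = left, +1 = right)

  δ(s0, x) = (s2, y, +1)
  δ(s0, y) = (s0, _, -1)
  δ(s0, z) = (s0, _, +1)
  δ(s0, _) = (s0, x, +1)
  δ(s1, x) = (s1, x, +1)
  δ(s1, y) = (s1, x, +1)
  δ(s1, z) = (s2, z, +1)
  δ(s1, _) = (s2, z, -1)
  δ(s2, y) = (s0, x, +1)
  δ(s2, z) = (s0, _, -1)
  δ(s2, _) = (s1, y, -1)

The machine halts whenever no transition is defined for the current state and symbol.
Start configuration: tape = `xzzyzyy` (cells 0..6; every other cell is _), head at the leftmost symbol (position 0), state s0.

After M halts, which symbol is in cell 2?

x

s0 | _[x]zzyzyy_   read x → write y, move +1, go to s2
s2 | _y[z]zyzyy_   read z → write _, move -1, go to s0
s0 | _[y]_zyzyy_   read y → write _, move -1, go to s0
s0 | [_]__zyzyy_   read _ → write x, move +1, go to s0
s0 | x[_]_zyzyy_   read _ → write x, move +1, go to s0
s0 | xx[_]zyzyy_   read _ → write x, move +1, go to s0
s0 | xxx[z]yzyy_   read z → write _, move +1, go to s0
s0 | xxx_[y]zyy_   read y → write _, move -1, go to s0
s0 | xxx[_]_zyy_   read _ → write x, move +1, go to s0
s0 | xxxx[_]zyy_   read _ → write x, move +1, go to s0
s0 | xxxxx[z]yy_   read z → write _, move +1, go to s0
s0 | xxxxx_[y]y_   read y → write _, move -1, go to s0
s0 | xxxxx[_]_y_   read _ → write x, move +1, go to s0
s0 | xxxxxx[_]y_   read _ → write x, move +1, go to s0
s0 | xxxxxxx[y]_   read y → write _, move -1, go to s0
s0 | xxxxxx[x]__   read x → write y, move +1, go to s2
s2 | xxxxxxy[_]_   read _ → write y, move -1, go to s1
s1 | xxxxxx[y]y_   read y → write x, move +1, go to s1
s1 | xxxxxxx[y]_   read y → write x, move +1, go to s1
s1 | xxxxxxxx[_]   read _ → write z, move -1, go to s2
s2 | xxxxxxx[x]z
Cell 2 holds x when M halts.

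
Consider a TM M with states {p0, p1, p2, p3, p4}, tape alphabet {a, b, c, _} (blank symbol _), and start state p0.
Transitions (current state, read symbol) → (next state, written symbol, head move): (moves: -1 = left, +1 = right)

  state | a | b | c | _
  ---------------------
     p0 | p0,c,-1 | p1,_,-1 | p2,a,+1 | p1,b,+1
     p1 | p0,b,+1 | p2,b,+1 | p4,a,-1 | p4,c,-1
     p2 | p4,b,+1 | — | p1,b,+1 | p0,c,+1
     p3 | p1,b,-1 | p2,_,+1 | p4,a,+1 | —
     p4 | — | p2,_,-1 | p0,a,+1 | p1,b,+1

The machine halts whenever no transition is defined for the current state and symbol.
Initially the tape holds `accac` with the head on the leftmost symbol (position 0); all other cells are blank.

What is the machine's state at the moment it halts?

p2

p0 | __[a]ccac___   read a → write c, move -1, go to p0
p0 | _[_]cccac___   read _ → write b, move +1, go to p1
p1 | _b[c]ccac___   read c → write a, move -1, go to p4
p4 | _[b]accac___   read b → write _, move -1, go to p2
p2 | [_]_accac___   read _ → write c, move +1, go to p0
p0 | c[_]accac___   read _ → write b, move +1, go to p1
p1 | cb[a]ccac___   read a → write b, move +1, go to p0
p0 | cbb[c]cac___   read c → write a, move +1, go to p2
p2 | cbba[c]ac___   read c → write b, move +1, go to p1
p1 | cbbab[a]c___   read a → write b, move +1, go to p0
p0 | cbbabb[c]___   read c → write a, move +1, go to p2
p2 | cbbabba[_]__   read _ → write c, move +1, go to p0
p0 | cbbabbac[_]_   read _ → write b, move +1, go to p1
p1 | cbbabbacb[_]   read _ → write c, move -1, go to p4
p4 | cbbabbac[b]c   read b → write _, move -1, go to p2
p2 | cbbabba[c]_c   read c → write b, move +1, go to p1
p1 | cbbabbab[_]c   read _ → write c, move -1, go to p4
p4 | cbbabba[b]cc   read b → write _, move -1, go to p2
p2 | cbbabb[a]_cc   read a → write b, move +1, go to p4
p4 | cbbabbb[_]cc   read _ → write b, move +1, go to p1
p1 | cbbabbbb[c]c   read c → write a, move -1, go to p4
p4 | cbbabbb[b]ac   read b → write _, move -1, go to p2
p2 | cbbabb[b]_ac
No transition is defined for (p2, b); M halts in state p2.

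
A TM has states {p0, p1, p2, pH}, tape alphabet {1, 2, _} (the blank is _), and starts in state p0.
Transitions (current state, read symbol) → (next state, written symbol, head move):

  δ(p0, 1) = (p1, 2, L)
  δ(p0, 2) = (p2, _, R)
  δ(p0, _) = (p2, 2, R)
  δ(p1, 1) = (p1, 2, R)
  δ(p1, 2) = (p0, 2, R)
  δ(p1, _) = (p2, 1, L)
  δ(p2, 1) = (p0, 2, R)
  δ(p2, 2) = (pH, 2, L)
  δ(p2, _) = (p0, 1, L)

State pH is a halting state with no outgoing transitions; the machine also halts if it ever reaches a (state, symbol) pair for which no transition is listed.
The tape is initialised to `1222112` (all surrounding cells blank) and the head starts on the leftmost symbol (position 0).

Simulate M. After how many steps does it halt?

9

p0 | ___[1]222112   read 1 → write 2, move L, go to p1
p1 | __[_]2222112   read _ → write 1, move L, go to p2
p2 | _[_]12222112   read _ → write 1, move L, go to p0
p0 | [_]112222112   read _ → write 2, move R, go to p2
p2 | 2[1]12222112   read 1 → write 2, move R, go to p0
p0 | 22[1]2222112   read 1 → write 2, move L, go to p1
p1 | 2[2]22222112   read 2 → write 2, move R, go to p0
p0 | 22[2]2222112   read 2 → write _, move R, go to p2
p2 | 22_[2]222112   read 2 → write 2, move L, go to pH
pH | 22[_]2222112
M halts after 9 transitions.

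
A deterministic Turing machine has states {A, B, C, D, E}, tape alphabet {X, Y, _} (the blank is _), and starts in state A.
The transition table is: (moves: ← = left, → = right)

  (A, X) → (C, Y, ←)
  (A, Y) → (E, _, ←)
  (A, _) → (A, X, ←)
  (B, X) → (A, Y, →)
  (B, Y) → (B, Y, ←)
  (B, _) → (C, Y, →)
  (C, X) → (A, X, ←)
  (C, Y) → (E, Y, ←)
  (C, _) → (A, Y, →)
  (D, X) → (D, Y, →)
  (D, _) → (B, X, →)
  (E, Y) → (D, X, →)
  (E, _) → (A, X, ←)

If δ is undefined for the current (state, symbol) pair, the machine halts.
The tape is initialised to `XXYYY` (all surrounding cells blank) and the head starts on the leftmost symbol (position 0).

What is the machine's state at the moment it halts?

E

A | _[X]XYYY____   read X → write Y, move ←, go to C
C | [_]YXYYY____   read _ → write Y, move →, go to A
A | Y[Y]XYYY____   read Y → write _, move ←, go to E
E | [Y]_XYYY____   read Y → write X, move →, go to D
D | X[_]XYYY____   read _ → write X, move →, go to B
B | XX[X]YYY____   read X → write Y, move →, go to A
A | XXY[Y]YY____   read Y → write _, move ←, go to E
E | XX[Y]_YY____   read Y → write X, move →, go to D
D | XXX[_]YY____   read _ → write X, move →, go to B
B | XXXX[Y]Y____   read Y → write Y, move ←, go to B
B | XXX[X]YY____   read X → write Y, move →, go to A
A | XXXY[Y]Y____   read Y → write _, move ←, go to E
E | XXX[Y]_Y____   read Y → write X, move →, go to D
D | XXXX[_]Y____   read _ → write X, move →, go to B
B | XXXXX[Y]____   read Y → write Y, move ←, go to B
B | XXXX[X]Y____   read X → write Y, move →, go to A
A | XXXXY[Y]____   read Y → write _, move ←, go to E
E | XXXX[Y]_____   read Y → write X, move →, go to D
D | XXXXX[_]____   read _ → write X, move →, go to B
B | XXXXXX[_]___   read _ → write Y, move →, go to C
C | XXXXXXY[_]__   read _ → write Y, move →, go to A
A | XXXXXXYY[_]_   read _ → write X, move ←, go to A
A | XXXXXXY[Y]X_   read Y → write _, move ←, go to E
E | XXXXXX[Y]_X_   read Y → write X, move →, go to D
D | XXXXXXX[_]X_   read _ → write X, move →, go to B
B | XXXXXXXX[X]_   read X → write Y, move →, go to A
A | XXXXXXXXY[_]   read _ → write X, move ←, go to A
A | XXXXXXXX[Y]X   read Y → write _, move ←, go to E
E | XXXXXXX[X]_X
No transition is defined for (E, X); M halts in state E.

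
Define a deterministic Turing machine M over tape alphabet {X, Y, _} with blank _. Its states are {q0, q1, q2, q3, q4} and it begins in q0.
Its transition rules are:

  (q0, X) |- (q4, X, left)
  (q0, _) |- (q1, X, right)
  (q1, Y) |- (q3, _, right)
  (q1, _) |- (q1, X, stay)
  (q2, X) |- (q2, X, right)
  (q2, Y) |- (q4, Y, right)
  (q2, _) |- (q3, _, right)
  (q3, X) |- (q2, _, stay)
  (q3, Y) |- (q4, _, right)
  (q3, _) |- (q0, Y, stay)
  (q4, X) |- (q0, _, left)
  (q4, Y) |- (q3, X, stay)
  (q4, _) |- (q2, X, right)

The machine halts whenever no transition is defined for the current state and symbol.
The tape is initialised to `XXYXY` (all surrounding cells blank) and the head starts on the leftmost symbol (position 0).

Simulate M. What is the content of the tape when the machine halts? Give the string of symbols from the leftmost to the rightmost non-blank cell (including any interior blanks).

state=q0 head=0 tape=_[X]XYXY   (q0,X)→(q4,X,left)
state=q4 head=-1 tape=[_]XXYXY   (q4,_)→(q2,X,right)
state=q2 head=0 tape=X[X]XYXY   (q2,X)→(q2,X,right)
state=q2 head=1 tape=XX[X]YXY   (q2,X)→(q2,X,right)
state=q2 head=2 tape=XXX[Y]XY   (q2,Y)→(q4,Y,right)
state=q4 head=3 tape=XXXY[X]Y   (q4,X)→(q0,_,left)
state=q0 head=2 tape=XXX[Y]_Y
The non-blank tape span at halt is XXXY_Y.

XXXY_Y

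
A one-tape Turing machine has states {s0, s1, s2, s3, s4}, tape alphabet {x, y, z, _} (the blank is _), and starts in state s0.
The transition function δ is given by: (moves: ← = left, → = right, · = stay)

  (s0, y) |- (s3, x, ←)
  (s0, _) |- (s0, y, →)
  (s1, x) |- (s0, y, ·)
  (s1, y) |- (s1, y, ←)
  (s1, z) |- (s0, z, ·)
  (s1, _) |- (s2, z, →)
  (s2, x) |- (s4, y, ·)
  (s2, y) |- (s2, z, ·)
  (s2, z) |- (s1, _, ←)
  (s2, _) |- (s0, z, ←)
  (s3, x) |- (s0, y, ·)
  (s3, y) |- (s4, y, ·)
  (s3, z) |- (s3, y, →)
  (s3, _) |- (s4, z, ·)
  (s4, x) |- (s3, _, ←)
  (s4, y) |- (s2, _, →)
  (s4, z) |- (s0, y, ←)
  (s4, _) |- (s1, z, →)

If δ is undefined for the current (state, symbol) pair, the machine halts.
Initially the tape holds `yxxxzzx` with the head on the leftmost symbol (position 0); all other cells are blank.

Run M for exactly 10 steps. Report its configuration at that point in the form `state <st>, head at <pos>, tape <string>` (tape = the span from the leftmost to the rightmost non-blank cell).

state s4, head at 0, tape yxxxzzx

state=s0 head=0 tape=__[y]xxxzzx   (s0,y)→(s3,x,←)
state=s3 head=-1 tape=_[_]xxxxzzx   (s3,_)→(s4,z,·)
state=s4 head=-1 tape=_[z]xxxxzzx   (s4,z)→(s0,y,←)
state=s0 head=-2 tape=[_]yxxxxzzx   (s0,_)→(s0,y,→)
state=s0 head=-1 tape=y[y]xxxxzzx   (s0,y)→(s3,x,←)
state=s3 head=-2 tape=[y]xxxxxzzx   (s3,y)→(s4,y,·)
state=s4 head=-2 tape=[y]xxxxxzzx   (s4,y)→(s2,_,→)
state=s2 head=-1 tape=_[x]xxxxzzx   (s2,x)→(s4,y,·)
state=s4 head=-1 tape=_[y]xxxxzzx   (s4,y)→(s2,_,→)
state=s2 head=0 tape=__[x]xxxzzx   (s2,x)→(s4,y,·)
state=s4 head=0 tape=__[y]xxxzzx
After 10 steps: state s4, head at 0, tape yxxxzzx.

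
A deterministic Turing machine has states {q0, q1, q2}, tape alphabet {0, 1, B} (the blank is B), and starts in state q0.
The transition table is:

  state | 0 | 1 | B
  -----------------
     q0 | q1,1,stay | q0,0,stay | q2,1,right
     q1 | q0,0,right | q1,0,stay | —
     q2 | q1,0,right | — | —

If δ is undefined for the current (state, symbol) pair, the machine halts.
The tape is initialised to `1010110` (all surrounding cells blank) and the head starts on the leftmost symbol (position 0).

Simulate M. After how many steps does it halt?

state=q0 head=0 tape=[1]010110BB   (q0,1)→(q0,0,stay)
state=q0 head=0 tape=[0]010110BB   (q0,0)→(q1,1,stay)
state=q1 head=0 tape=[1]010110BB   (q1,1)→(q1,0,stay)
state=q1 head=0 tape=[0]010110BB   (q1,0)→(q0,0,right)
state=q0 head=1 tape=0[0]10110BB   (q0,0)→(q1,1,stay)
state=q1 head=1 tape=0[1]10110BB   (q1,1)→(q1,0,stay)
state=q1 head=1 tape=0[0]10110BB   (q1,0)→(q0,0,right)
state=q0 head=2 tape=00[1]0110BB   (q0,1)→(q0,0,stay)
state=q0 head=2 tape=00[0]0110BB   (q0,0)→(q1,1,stay)
state=q1 head=2 tape=00[1]0110BB   (q1,1)→(q1,0,stay)
state=q1 head=2 tape=00[0]0110BB   (q1,0)→(q0,0,right)
state=q0 head=3 tape=000[0]110BB   (q0,0)→(q1,1,stay)
state=q1 head=3 tape=000[1]110BB   (q1,1)→(q1,0,stay)
state=q1 head=3 tape=000[0]110BB   (q1,0)→(q0,0,right)
state=q0 head=4 tape=0000[1]10BB   (q0,1)→(q0,0,stay)
state=q0 head=4 tape=0000[0]10BB   (q0,0)→(q1,1,stay)
state=q1 head=4 tape=0000[1]10BB   (q1,1)→(q1,0,stay)
state=q1 head=4 tape=0000[0]10BB   (q1,0)→(q0,0,right)
state=q0 head=5 tape=00000[1]0BB   (q0,1)→(q0,0,stay)
state=q0 head=5 tape=00000[0]0BB   (q0,0)→(q1,1,stay)
state=q1 head=5 tape=00000[1]0BB   (q1,1)→(q1,0,stay)
state=q1 head=5 tape=00000[0]0BB   (q1,0)→(q0,0,right)
state=q0 head=6 tape=000000[0]BB   (q0,0)→(q1,1,stay)
state=q1 head=6 tape=000000[1]BB   (q1,1)→(q1,0,stay)
state=q1 head=6 tape=000000[0]BB   (q1,0)→(q0,0,right)
state=q0 head=7 tape=0000000[B]B   (q0,B)→(q2,1,right)
state=q2 head=8 tape=00000001[B]
M halts after 26 transitions.

26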